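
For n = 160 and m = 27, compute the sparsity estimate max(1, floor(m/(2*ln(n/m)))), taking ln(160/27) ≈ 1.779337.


n/m = 160/27.
ln(n/m) ≈ 1.779337.
2*ln(n/m) ≈ 3.558674.
m/(2*ln(n/m)) ≈ 27/3.558674 ≈ 7.5871.
floor = 7.
k_max = max(1, 7) = 7.

7


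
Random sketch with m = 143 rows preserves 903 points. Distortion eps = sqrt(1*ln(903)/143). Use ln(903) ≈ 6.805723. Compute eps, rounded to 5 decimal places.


ln(903) ≈ 6.805723.
1*ln(N)/m ≈ 1*6.805723/143 ≈ 0.04759247.
eps = sqrt(0.04759247) ≈ 0.218157 ≈ 0.21816.

0.21816


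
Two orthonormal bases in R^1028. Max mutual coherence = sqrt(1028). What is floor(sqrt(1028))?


32^2 = 1024 <= 1028 < 1089 = 33^2, so 32 <= sqrt(1028) < 33.
floor(sqrt(1028)) = 32.

32


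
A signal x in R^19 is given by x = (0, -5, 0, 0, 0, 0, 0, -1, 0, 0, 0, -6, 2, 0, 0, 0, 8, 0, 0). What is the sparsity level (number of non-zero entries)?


Non-zero positions: [1, 7, 11, 12, 16].
Sparsity = 5.

5


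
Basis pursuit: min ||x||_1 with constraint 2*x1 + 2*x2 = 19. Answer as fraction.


Axis intercepts:
  x1 = 19/2, x2 = 0: L1 = 19/2
  x1 = 0, x2 = 19/2: L1 = 19/2
x* = (19/2, 0)
||x*||_1 = 19/2.

19/2


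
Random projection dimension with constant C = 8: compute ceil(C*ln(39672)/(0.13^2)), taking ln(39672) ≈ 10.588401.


ln(39672) ≈ 10.588401.
eps^2 = 0.13^2 = 0.0169.
C*ln(N)/eps^2 ≈ 8*10.588401/0.0169 ≈ 5012.2608.
m = ceil(5012.2608) = 5013.

5013


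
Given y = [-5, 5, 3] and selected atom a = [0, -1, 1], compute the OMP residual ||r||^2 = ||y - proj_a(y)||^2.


a^T a = 2.
a^T y = -2.
coeff = -2/2 = -1.
||r||^2 = 57.

57


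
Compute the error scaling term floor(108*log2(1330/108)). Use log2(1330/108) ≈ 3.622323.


log2(n/k) = log2(1330/108) ≈ 3.622323.
k*log2(n/k) ≈ 108*3.622323 = 391.210884.
floor(391.210884) = 391.

391


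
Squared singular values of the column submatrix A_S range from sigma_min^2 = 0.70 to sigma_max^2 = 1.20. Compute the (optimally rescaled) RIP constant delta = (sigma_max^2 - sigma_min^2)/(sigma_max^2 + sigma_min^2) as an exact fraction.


lambda_max - lambda_min = 1.20 - 0.70 = 0.50.
lambda_max + lambda_min = 1.20 + 0.70 = 1.90.
delta = 0.50/1.90 = 50/190 = 5/19.

5/19


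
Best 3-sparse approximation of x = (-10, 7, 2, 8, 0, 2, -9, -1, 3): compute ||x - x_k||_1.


Sorted |x_i| descending: [10, 9, 8, 7, 3, 2, 2, 1, 0]
Keep top 3: [10, 9, 8]
Tail entries: [7, 3, 2, 2, 1, 0]
L1 error = sum of tail = 15.

15


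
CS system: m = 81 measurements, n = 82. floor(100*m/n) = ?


100*m/n = 100*81/82 ≈ 98.7805.
floor = 98.

98


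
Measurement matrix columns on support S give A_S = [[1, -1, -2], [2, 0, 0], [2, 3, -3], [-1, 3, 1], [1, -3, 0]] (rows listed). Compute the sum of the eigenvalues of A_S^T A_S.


Sum of eigenvalues of A_S^T A_S = trace(A_S^T A_S) = sum of squared column norms of A_S.
A_S^T A_S diagonal: [11, 28, 14].
trace = 11 + 28 + 14 = 53.

53


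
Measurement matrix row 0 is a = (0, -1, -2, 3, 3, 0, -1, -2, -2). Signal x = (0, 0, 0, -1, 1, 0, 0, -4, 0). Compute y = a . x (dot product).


Non-zero terms: ['3*-1', '3*1', '-2*-4']
Products: [-3, 3, 8]
y = sum = 8.

8


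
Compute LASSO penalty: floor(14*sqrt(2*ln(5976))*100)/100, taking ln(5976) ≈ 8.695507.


ln(5976) ≈ 8.695507.
2*ln(n) ≈ 17.391014.
sqrt(2*ln(n)) ≈ sqrt(17.391014) ≈ 4.170253.
lambda ≈ 14*4.170253 = 58.383542.
floor(lambda*100)/100 = 58.38.

58.38


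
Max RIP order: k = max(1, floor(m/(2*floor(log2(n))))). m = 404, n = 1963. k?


floor(log2(1963)) = 10.
2*10 = 20.
m/(2*floor(log2(n))) = 404/20 ≈ 20.2.
floor = 20.
k = max(1, 20) = 20.

20


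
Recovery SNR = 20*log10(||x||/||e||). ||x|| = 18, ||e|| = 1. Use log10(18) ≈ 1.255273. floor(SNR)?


||x||/||e|| = 18/1 = 18.
log10(18) ≈ 1.255273.
20*log10(||x||/||e||) ≈ 20*1.255273 = 25.10546.
floor(25.10546) = 25.

25


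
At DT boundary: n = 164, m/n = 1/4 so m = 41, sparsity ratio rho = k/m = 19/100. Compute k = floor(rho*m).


m = 1/4*164 = 41.
rho = 19/100.
rho*m = 19/100*41 = 7.79.
k = floor(7.79) = 7.

7


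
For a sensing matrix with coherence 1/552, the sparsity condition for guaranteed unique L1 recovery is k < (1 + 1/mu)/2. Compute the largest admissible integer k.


1/mu = 552.
1 + 1/mu = 553.
(1 + 1/mu)/2 = 276.5 is not an integer, so k_max = floor(276.5) = 276.

276


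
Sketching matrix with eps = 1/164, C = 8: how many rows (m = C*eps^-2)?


1/eps = 164.
(1/eps)^2 = 26896.
m = 8*26896 = 215168.

215168


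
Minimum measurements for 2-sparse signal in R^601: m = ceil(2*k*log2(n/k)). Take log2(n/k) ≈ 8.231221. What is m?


log2(n/k) = log2(601/2) ≈ 8.231221.
2*k*log2(n/k) ≈ 2*2*8.231221 = 32.924884.
m = ceil(32.924884) = 33.

33


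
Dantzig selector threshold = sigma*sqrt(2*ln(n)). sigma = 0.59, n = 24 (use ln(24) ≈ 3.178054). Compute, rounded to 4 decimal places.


ln(24) ≈ 3.178054.
2*ln(n) ≈ 6.356108.
sqrt(2*ln(n)) ≈ sqrt(6.356108) ≈ 2.521132.
threshold ≈ 0.59*2.521132 = 1.48746788 ≈ 1.4875.

1.4875


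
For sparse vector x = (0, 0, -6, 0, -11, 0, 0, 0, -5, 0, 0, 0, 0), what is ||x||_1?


Non-zero entries: [(2, -6), (4, -11), (8, -5)]
Absolute values: [6, 11, 5]
||x||_1 = sum = 22.

22


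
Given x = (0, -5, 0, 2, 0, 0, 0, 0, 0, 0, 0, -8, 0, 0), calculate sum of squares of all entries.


Non-zero entries: [(1, -5), (3, 2), (11, -8)]
Squares: [25, 4, 64]
||x||_2^2 = sum = 93.

93


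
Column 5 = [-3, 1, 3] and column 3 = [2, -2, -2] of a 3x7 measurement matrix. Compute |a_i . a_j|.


Inner product: -3*2 + 1*-2 + 3*-2
Products: [-6, -2, -6]
Sum = -14.
|dot| = 14.

14


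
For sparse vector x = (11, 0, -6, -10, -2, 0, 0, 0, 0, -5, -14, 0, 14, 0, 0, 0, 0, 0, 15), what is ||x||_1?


Non-zero entries: [(0, 11), (2, -6), (3, -10), (4, -2), (9, -5), (10, -14), (12, 14), (18, 15)]
Absolute values: [11, 6, 10, 2, 5, 14, 14, 15]
||x||_1 = sum = 77.

77


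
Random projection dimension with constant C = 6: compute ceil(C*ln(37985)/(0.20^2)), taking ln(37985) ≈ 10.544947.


ln(37985) ≈ 10.544947.
eps^2 = 0.20^2 = 0.04.
C*ln(N)/eps^2 ≈ 6*10.544947/0.04 ≈ 1581.7421.
m = ceil(1581.7421) = 1582.

1582


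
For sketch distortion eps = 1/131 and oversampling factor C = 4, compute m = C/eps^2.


1/eps = 131.
(1/eps)^2 = 17161.
m = 4*17161 = 68644.

68644


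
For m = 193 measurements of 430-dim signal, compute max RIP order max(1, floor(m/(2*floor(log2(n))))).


floor(log2(430)) = 8.
2*8 = 16.
m/(2*floor(log2(n))) = 193/16 ≈ 12.0625.
floor = 12.
k = max(1, 12) = 12.

12


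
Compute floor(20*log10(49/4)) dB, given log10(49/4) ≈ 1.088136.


||x||/||e|| = 49/4.
log10(49/4) ≈ 1.088136.
20*log10(||x||/||e||) ≈ 20*1.088136 = 21.76272.
floor(21.76272) = 21.

21


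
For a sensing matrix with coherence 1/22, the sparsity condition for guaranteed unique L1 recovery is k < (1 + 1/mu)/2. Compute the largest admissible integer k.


1/mu = 22.
1 + 1/mu = 23.
(1 + 1/mu)/2 = 11.5 is not an integer, so k_max = floor(11.5) = 11.

11


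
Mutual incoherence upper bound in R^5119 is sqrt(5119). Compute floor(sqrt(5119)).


71^2 = 5041 <= 5119 < 5184 = 72^2, so 71 <= sqrt(5119) < 72.
floor(sqrt(5119)) = 71.

71


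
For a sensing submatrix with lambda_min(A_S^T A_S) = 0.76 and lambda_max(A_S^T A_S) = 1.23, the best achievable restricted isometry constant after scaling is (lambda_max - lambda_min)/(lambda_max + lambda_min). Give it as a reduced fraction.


lambda_max - lambda_min = 1.23 - 0.76 = 0.47.
lambda_max + lambda_min = 1.23 + 0.76 = 1.99.
delta = 0.47/1.99 = 47/199.

47/199


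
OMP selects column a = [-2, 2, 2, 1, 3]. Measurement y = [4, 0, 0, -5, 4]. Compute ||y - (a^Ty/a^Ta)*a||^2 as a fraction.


a^T a = 22.
a^T y = -1.
coeff = -1/22 = -1/22.
||r||^2 = 1253/22.

1253/22


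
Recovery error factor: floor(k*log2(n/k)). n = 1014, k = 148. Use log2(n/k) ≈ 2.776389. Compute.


log2(n/k) = log2(1014/148) ≈ 2.776389.
k*log2(n/k) ≈ 148*2.776389 = 410.905572.
floor(410.905572) = 410.

410


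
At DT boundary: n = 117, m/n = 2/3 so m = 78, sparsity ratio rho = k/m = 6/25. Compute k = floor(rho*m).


m = 2/3*117 = 78.
rho = 6/25.
rho*m = 6/25*78 = 18.72.
k = floor(18.72) = 18.

18


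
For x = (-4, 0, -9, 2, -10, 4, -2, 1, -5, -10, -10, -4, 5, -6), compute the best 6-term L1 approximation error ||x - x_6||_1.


Sorted |x_i| descending: [10, 10, 10, 9, 6, 5, 5, 4, 4, 4, 2, 2, 1, 0]
Keep top 6: [10, 10, 10, 9, 6, 5]
Tail entries: [5, 4, 4, 4, 2, 2, 1, 0]
L1 error = sum of tail = 22.

22


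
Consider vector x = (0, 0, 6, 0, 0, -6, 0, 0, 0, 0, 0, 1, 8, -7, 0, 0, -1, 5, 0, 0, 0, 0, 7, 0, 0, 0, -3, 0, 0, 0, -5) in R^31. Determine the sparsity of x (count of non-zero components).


Non-zero positions: [2, 5, 11, 12, 13, 16, 17, 22, 26, 30].
Sparsity = 10.

10


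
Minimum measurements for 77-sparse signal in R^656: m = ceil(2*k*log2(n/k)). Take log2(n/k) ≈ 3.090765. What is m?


log2(n/k) = log2(656/77) ≈ 3.090765.
2*k*log2(n/k) ≈ 2*77*3.090765 = 475.97781.
m = ceil(475.97781) = 476.

476


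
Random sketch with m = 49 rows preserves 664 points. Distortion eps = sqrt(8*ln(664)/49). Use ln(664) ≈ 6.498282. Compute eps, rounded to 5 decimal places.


ln(664) ≈ 6.498282.
8*ln(N)/m ≈ 8*6.498282/49 ≈ 1.060944.
eps = sqrt(1.060944) ≈ 1.0300214 ≈ 1.03002.

1.03002


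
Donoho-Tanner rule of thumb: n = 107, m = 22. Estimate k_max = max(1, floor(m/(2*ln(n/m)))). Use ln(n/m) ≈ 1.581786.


n/m = 107/22.
ln(n/m) ≈ 1.581786.
2*ln(n/m) ≈ 3.163572.
m/(2*ln(n/m)) ≈ 22/3.163572 ≈ 6.9542.
floor = 6.
k_max = max(1, 6) = 6.

6


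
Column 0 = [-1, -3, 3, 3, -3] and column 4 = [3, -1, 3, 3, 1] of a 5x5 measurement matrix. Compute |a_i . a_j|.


Inner product: -1*3 + -3*-1 + 3*3 + 3*3 + -3*1
Products: [-3, 3, 9, 9, -3]
Sum = 15.
|dot| = 15.

15


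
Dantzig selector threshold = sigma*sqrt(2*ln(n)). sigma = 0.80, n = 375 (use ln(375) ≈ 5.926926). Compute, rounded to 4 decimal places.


ln(375) ≈ 5.926926.
2*ln(n) ≈ 11.853852.
sqrt(2*ln(n)) ≈ sqrt(11.853852) ≈ 3.442942.
threshold ≈ 0.80*3.442942 = 2.7543536 ≈ 2.7544.

2.7544


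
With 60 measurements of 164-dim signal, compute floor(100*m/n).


100*m/n = 100*60/164 ≈ 36.5854.
floor = 36.

36


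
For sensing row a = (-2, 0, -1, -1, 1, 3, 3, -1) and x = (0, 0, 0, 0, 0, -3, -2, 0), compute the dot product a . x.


Non-zero terms: ['3*-3', '3*-2']
Products: [-9, -6]
y = sum = -15.

-15


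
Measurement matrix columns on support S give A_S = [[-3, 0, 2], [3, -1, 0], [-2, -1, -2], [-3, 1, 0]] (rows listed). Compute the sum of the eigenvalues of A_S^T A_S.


Sum of eigenvalues of A_S^T A_S = trace(A_S^T A_S) = sum of squared column norms of A_S.
A_S^T A_S diagonal: [31, 3, 8].
trace = 31 + 3 + 8 = 42.

42


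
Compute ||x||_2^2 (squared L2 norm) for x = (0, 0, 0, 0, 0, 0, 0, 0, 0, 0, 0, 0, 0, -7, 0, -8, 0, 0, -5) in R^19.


Non-zero entries: [(13, -7), (15, -8), (18, -5)]
Squares: [49, 64, 25]
||x||_2^2 = sum = 138.

138


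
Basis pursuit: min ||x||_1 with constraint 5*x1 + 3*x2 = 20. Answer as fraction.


Axis intercepts:
  x1 = 4, x2 = 0: L1 = 4
  x1 = 0, x2 = 20/3: L1 = 20/3
x* = (4, 0)
||x*||_1 = 4.

4


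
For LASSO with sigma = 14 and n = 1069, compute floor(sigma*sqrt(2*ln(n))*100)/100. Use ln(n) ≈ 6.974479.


ln(1069) ≈ 6.974479.
2*ln(n) ≈ 13.948958.
sqrt(2*ln(n)) ≈ sqrt(13.948958) ≈ 3.73483.
lambda ≈ 14*3.73483 = 52.28762.
floor(lambda*100)/100 = 52.28.

52.28


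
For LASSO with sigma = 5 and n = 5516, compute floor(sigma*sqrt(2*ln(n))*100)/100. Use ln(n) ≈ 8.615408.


ln(5516) ≈ 8.615408.
2*ln(n) ≈ 17.230816.
sqrt(2*ln(n)) ≈ sqrt(17.230816) ≈ 4.151002.
lambda ≈ 5*4.151002 = 20.75501.
floor(lambda*100)/100 = 20.75.

20.75


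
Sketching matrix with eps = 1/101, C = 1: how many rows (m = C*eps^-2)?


1/eps = 101.
(1/eps)^2 = 10201.
m = 1*10201 = 10201.

10201


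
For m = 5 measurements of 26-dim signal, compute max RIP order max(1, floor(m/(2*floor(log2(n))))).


floor(log2(26)) = 4.
2*4 = 8.
m/(2*floor(log2(n))) = 5/8 ≈ 0.625.
floor = 0.
k = max(1, 0) = 1.

1


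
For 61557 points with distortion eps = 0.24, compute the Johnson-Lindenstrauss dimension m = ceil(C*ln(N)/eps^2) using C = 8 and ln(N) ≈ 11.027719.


ln(61557) ≈ 11.027719.
eps^2 = 0.24^2 = 0.0576.
C*ln(N)/eps^2 ≈ 8*11.027719/0.0576 ≈ 1531.6276.
m = ceil(1531.6276) = 1532.

1532


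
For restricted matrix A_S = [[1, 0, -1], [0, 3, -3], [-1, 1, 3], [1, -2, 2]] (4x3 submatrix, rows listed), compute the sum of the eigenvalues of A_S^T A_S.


Sum of eigenvalues of A_S^T A_S = trace(A_S^T A_S) = sum of squared column norms of A_S.
A_S^T A_S diagonal: [3, 14, 23].
trace = 3 + 14 + 23 = 40.

40


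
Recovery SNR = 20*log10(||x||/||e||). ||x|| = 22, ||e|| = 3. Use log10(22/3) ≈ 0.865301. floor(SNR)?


||x||/||e|| = 22/3.
log10(22/3) ≈ 0.865301.
20*log10(||x||/||e||) ≈ 20*0.865301 = 17.30602.
floor(17.30602) = 17.

17


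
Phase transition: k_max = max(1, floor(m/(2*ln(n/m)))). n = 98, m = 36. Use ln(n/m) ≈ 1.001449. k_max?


n/m = 98/36 = 49/18.
ln(n/m) ≈ 1.001449.
2*ln(n/m) ≈ 2.002898.
m/(2*ln(n/m)) ≈ 36/2.002898 ≈ 17.974.
floor = 17.
k_max = max(1, 17) = 17.

17


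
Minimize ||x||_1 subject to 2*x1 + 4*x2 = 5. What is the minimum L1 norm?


Axis intercepts:
  x1 = 5/2, x2 = 0: L1 = 5/2
  x1 = 0, x2 = 5/4: L1 = 5/4
x* = (0, 5/4)
||x*||_1 = 5/4.

5/4


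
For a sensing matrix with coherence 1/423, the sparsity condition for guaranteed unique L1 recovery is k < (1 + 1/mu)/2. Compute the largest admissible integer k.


1/mu = 423.
1 + 1/mu = 424.
(1 + 1/mu)/2 = 212 is an integer and the inequality is strict, so k_max = 212 - 1 = 211.

211


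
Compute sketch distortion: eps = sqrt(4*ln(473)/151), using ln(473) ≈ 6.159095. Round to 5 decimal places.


ln(473) ≈ 6.159095.
4*ln(N)/m ≈ 4*6.159095/151 ≈ 0.16315483.
eps = sqrt(0.16315483) ≈ 0.4039243 ≈ 0.40392.

0.40392


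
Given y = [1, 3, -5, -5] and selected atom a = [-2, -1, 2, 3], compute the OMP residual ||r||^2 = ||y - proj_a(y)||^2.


a^T a = 18.
a^T y = -30.
coeff = -30/18 = -5/3.
||r||^2 = 10.

10


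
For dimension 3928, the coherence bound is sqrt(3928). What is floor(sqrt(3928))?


62^2 = 3844 <= 3928 < 3969 = 63^2, so 62 <= sqrt(3928) < 63.
floor(sqrt(3928)) = 62.

62


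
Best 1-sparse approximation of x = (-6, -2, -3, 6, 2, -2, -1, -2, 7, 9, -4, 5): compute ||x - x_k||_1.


Sorted |x_i| descending: [9, 7, 6, 6, 5, 4, 3, 2, 2, 2, 2, 1]
Keep top 1: [9]
Tail entries: [7, 6, 6, 5, 4, 3, 2, 2, 2, 2, 1]
L1 error = sum of tail = 40.

40


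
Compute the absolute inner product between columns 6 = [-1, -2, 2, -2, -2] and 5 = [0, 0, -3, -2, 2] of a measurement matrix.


Inner product: -1*0 + -2*0 + 2*-3 + -2*-2 + -2*2
Products: [0, 0, -6, 4, -4]
Sum = -6.
|dot| = 6.

6


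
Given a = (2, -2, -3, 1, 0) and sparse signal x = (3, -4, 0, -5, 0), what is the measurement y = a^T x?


Non-zero terms: ['2*3', '-2*-4', '1*-5']
Products: [6, 8, -5]
y = sum = 9.

9


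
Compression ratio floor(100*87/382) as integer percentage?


100*m/n = 100*87/382 ≈ 22.7749.
floor = 22.

22


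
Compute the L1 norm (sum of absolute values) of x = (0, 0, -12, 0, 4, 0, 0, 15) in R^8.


Non-zero entries: [(2, -12), (4, 4), (7, 15)]
Absolute values: [12, 4, 15]
||x||_1 = sum = 31.

31


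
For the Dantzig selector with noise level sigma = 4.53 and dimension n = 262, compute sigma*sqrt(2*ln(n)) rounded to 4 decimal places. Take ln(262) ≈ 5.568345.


ln(262) ≈ 5.568345.
2*ln(n) ≈ 11.13669.
sqrt(2*ln(n)) ≈ sqrt(11.13669) ≈ 3.337168.
threshold ≈ 4.53*3.337168 = 15.11737104 ≈ 15.1174.

15.1174


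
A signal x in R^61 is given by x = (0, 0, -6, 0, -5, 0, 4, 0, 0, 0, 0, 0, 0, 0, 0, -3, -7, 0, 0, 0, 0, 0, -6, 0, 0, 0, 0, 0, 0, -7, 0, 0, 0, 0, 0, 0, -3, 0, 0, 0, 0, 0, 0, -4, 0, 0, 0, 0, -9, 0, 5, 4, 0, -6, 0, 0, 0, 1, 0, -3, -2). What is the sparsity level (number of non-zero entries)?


Non-zero positions: [2, 4, 6, 15, 16, 22, 29, 36, 43, 48, 50, 51, 53, 57, 59, 60].
Sparsity = 16.

16


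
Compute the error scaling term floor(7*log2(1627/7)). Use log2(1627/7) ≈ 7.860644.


log2(n/k) = log2(1627/7) ≈ 7.860644.
k*log2(n/k) ≈ 7*7.860644 = 55.024508.
floor(55.024508) = 55.

55


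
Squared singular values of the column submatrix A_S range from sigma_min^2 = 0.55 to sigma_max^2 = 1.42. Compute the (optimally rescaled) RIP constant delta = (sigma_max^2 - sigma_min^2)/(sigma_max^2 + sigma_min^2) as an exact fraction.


lambda_max - lambda_min = 1.42 - 0.55 = 0.87.
lambda_max + lambda_min = 1.42 + 0.55 = 1.97.
delta = 0.87/1.97 = 87/197.

87/197


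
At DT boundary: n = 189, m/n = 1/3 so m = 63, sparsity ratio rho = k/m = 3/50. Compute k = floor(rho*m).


m = 1/3*189 = 63.
rho = 3/50.
rho*m = 3/50*63 = 3.78.
k = floor(3.78) = 3.

3


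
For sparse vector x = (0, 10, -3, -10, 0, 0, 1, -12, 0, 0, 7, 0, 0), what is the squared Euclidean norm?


Non-zero entries: [(1, 10), (2, -3), (3, -10), (6, 1), (7, -12), (10, 7)]
Squares: [100, 9, 100, 1, 144, 49]
||x||_2^2 = sum = 403.

403


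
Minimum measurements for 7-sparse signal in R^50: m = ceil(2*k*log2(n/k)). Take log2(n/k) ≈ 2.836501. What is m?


log2(n/k) = log2(50/7) ≈ 2.836501.
2*k*log2(n/k) ≈ 2*7*2.836501 = 39.711014.
m = ceil(39.711014) = 40.

40


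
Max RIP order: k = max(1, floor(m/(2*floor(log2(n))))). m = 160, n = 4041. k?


floor(log2(4041)) = 11.
2*11 = 22.
m/(2*floor(log2(n))) = 160/22 ≈ 7.2727.
floor = 7.
k = max(1, 7) = 7.

7


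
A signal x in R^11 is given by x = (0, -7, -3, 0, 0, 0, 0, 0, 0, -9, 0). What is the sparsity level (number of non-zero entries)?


Non-zero positions: [1, 2, 9].
Sparsity = 3.

3


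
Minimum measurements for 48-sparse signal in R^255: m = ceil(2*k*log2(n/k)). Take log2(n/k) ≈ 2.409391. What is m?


log2(n/k) = log2(255/48) ≈ 2.409391.
2*k*log2(n/k) ≈ 2*48*2.409391 = 231.301536.
m = ceil(231.301536) = 232.

232


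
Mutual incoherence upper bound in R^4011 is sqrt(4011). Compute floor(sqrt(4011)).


63^2 = 3969 <= 4011 < 4096 = 64^2, so 63 <= sqrt(4011) < 64.
floor(sqrt(4011)) = 63.

63


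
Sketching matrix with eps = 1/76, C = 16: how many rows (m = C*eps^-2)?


1/eps = 76.
(1/eps)^2 = 5776.
m = 16*5776 = 92416.

92416


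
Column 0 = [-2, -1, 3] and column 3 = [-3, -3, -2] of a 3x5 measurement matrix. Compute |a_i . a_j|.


Inner product: -2*-3 + -1*-3 + 3*-2
Products: [6, 3, -6]
Sum = 3.
|dot| = 3.

3


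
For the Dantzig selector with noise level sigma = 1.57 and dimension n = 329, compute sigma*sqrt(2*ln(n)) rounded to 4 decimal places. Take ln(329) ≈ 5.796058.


ln(329) ≈ 5.796058.
2*ln(n) ≈ 11.592116.
sqrt(2*ln(n)) ≈ sqrt(11.592116) ≈ 3.40472.
threshold ≈ 1.57*3.40472 = 5.3454104 ≈ 5.3454.

5.3454


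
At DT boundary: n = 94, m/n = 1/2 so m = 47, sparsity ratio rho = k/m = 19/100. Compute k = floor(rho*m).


m = 1/2*94 = 47.
rho = 19/100.
rho*m = 19/100*47 = 8.93.
k = floor(8.93) = 8.

8


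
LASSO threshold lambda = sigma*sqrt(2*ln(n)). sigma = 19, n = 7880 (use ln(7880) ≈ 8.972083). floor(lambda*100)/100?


ln(7880) ≈ 8.972083.
2*ln(n) ≈ 17.944166.
sqrt(2*ln(n)) ≈ sqrt(17.944166) ≈ 4.236055.
lambda ≈ 19*4.236055 = 80.485045.
floor(lambda*100)/100 = 80.48.

80.48


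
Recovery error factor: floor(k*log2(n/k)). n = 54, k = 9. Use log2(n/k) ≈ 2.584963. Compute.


log2(n/k) = log2(54/9) ≈ 2.584963.
k*log2(n/k) ≈ 9*2.584963 = 23.264667.
floor(23.264667) = 23.

23


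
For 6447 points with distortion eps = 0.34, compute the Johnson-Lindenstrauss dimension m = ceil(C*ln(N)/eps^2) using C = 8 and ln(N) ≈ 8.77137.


ln(6447) ≈ 8.77137.
eps^2 = 0.34^2 = 0.1156.
C*ln(N)/eps^2 ≈ 8*8.77137/0.1156 ≈ 607.0152.
m = ceil(607.0152) = 608.

608


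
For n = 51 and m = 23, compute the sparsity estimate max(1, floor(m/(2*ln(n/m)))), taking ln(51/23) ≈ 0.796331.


n/m = 51/23.
ln(n/m) ≈ 0.796331.
2*ln(n/m) ≈ 1.592662.
m/(2*ln(n/m)) ≈ 23/1.592662 ≈ 14.4412.
floor = 14.
k_max = max(1, 14) = 14.

14


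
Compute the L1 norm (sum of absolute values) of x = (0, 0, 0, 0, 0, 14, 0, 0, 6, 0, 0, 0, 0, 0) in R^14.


Non-zero entries: [(5, 14), (8, 6)]
Absolute values: [14, 6]
||x||_1 = sum = 20.

20


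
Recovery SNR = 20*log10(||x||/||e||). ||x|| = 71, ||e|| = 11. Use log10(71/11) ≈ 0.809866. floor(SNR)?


||x||/||e|| = 71/11.
log10(71/11) ≈ 0.809866.
20*log10(||x||/||e||) ≈ 20*0.809866 = 16.19732.
floor(16.19732) = 16.

16


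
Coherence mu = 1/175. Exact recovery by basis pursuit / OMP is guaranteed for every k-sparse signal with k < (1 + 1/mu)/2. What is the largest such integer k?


1/mu = 175.
1 + 1/mu = 176.
(1 + 1/mu)/2 = 88 is an integer and the inequality is strict, so k_max = 88 - 1 = 87.

87


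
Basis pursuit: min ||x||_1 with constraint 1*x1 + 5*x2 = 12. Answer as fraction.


Axis intercepts:
  x1 = 12, x2 = 0: L1 = 12
  x1 = 0, x2 = 12/5: L1 = 12/5
x* = (0, 12/5)
||x*||_1 = 12/5.

12/5


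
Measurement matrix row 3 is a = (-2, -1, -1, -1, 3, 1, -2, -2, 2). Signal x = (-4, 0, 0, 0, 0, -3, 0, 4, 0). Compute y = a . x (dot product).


Non-zero terms: ['-2*-4', '1*-3', '-2*4']
Products: [8, -3, -8]
y = sum = -3.

-3


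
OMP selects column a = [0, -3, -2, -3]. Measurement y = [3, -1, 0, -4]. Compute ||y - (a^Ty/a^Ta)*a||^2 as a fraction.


a^T a = 22.
a^T y = 15.
coeff = 15/22 = 15/22.
||r||^2 = 347/22.

347/22


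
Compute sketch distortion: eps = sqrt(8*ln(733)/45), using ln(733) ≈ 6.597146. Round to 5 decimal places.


ln(733) ≈ 6.597146.
8*ln(N)/m ≈ 8*6.597146/45 ≈ 1.17282596.
eps = sqrt(1.17282596) ≈ 1.0829709 ≈ 1.08297.

1.08297


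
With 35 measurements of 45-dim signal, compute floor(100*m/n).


100*m/n = 100*35/45 ≈ 77.7778.
floor = 77.

77


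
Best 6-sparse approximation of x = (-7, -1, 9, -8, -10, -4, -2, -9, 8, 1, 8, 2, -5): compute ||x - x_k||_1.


Sorted |x_i| descending: [10, 9, 9, 8, 8, 8, 7, 5, 4, 2, 2, 1, 1]
Keep top 6: [10, 9, 9, 8, 8, 8]
Tail entries: [7, 5, 4, 2, 2, 1, 1]
L1 error = sum of tail = 22.

22


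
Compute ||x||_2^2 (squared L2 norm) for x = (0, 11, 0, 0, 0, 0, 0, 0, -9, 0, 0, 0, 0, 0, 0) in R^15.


Non-zero entries: [(1, 11), (8, -9)]
Squares: [121, 81]
||x||_2^2 = sum = 202.

202


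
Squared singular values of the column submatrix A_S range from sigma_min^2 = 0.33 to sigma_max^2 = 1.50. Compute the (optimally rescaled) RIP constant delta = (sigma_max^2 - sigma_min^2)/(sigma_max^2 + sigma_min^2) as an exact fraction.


lambda_max - lambda_min = 1.50 - 0.33 = 1.17.
lambda_max + lambda_min = 1.50 + 0.33 = 1.83.
delta = 1.17/1.83 = 117/183 = 39/61.

39/61


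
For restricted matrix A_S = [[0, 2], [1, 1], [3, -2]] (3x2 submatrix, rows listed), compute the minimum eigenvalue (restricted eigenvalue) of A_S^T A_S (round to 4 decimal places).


A_S^T A_S = [[10, -5], [-5, 9]].
trace = 19.
det = 65.
disc = trace^2 - 4*det = 361 - 4*65 = 101.
sqrt(101) ≈ 10.049876.
lam_min = (19 - sqrt(101))/2 ≈ (19 - 10.049876)/2 = 4.475062 ≈ 4.4751.

4.4751


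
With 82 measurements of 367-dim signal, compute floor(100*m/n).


100*m/n = 100*82/367 ≈ 22.3433.
floor = 22.

22


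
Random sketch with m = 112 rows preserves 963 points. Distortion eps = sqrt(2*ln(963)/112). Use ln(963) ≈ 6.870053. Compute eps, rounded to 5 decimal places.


ln(963) ≈ 6.870053.
2*ln(N)/m ≈ 2*6.870053/112 ≈ 0.12267952.
eps = sqrt(0.12267952) ≈ 0.3502564 ≈ 0.35026.

0.35026


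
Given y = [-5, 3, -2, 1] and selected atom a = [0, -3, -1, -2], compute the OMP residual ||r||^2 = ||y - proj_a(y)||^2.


a^T a = 14.
a^T y = -9.
coeff = -9/14 = -9/14.
||r||^2 = 465/14.

465/14


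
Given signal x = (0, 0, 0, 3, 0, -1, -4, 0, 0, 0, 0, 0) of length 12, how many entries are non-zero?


Non-zero positions: [3, 5, 6].
Sparsity = 3.

3


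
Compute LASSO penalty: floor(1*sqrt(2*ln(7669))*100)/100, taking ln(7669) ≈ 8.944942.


ln(7669) ≈ 8.944942.
2*ln(n) ≈ 17.889884.
sqrt(2*ln(n)) ≈ sqrt(17.889884) ≈ 4.229643.
lambda ≈ 1*4.229643 = 4.229643.
floor(lambda*100)/100 = 4.22.

4.22


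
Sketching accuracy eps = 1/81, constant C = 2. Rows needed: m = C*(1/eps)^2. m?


1/eps = 81.
(1/eps)^2 = 6561.
m = 2*6561 = 13122.

13122


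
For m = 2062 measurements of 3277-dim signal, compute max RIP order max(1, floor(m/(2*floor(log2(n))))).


floor(log2(3277)) = 11.
2*11 = 22.
m/(2*floor(log2(n))) = 2062/22 ≈ 93.7273.
floor = 93.
k = max(1, 93) = 93.

93


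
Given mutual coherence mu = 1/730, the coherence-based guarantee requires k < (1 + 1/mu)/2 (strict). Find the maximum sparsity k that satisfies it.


1/mu = 730.
1 + 1/mu = 731.
(1 + 1/mu)/2 = 365.5 is not an integer, so k_max = floor(365.5) = 365.

365


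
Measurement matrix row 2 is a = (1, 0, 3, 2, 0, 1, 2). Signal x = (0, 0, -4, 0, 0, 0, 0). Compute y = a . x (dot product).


Non-zero terms: ['3*-4']
Products: [-12]
y = sum = -12.

-12


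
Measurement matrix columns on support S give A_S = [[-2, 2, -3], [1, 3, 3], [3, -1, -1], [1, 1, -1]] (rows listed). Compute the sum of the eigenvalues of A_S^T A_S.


Sum of eigenvalues of A_S^T A_S = trace(A_S^T A_S) = sum of squared column norms of A_S.
A_S^T A_S diagonal: [15, 15, 20].
trace = 15 + 15 + 20 = 50.

50


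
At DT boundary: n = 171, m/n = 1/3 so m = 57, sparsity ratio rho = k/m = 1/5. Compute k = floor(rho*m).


m = 1/3*171 = 57.
rho = 1/5.
rho*m = 1/5*57 = 11.4.
k = floor(11.4) = 11.

11


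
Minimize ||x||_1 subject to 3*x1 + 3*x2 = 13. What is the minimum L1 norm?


Axis intercepts:
  x1 = 13/3, x2 = 0: L1 = 13/3
  x1 = 0, x2 = 13/3: L1 = 13/3
x* = (13/3, 0)
||x*||_1 = 13/3.

13/3


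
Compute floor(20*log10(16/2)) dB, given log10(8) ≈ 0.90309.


||x||/||e|| = 16/2 = 8.
log10(8) ≈ 0.90309.
20*log10(||x||/||e||) ≈ 20*0.90309 = 18.0618.
floor(18.0618) = 18.

18


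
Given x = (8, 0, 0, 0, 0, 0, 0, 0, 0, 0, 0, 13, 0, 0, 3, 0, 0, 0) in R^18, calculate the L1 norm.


Non-zero entries: [(0, 8), (11, 13), (14, 3)]
Absolute values: [8, 13, 3]
||x||_1 = sum = 24.

24


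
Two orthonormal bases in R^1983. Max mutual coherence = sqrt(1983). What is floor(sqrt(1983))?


44^2 = 1936 <= 1983 < 2025 = 45^2, so 44 <= sqrt(1983) < 45.
floor(sqrt(1983)) = 44.

44


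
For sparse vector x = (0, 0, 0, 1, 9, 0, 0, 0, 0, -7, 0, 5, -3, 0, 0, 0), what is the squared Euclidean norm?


Non-zero entries: [(3, 1), (4, 9), (9, -7), (11, 5), (12, -3)]
Squares: [1, 81, 49, 25, 9]
||x||_2^2 = sum = 165.

165


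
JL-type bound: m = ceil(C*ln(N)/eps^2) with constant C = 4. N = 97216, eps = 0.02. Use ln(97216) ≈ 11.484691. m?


ln(97216) ≈ 11.484691.
eps^2 = 0.02^2 = 0.0004.
C*ln(N)/eps^2 ≈ 4*11.484691/0.0004 ≈ 114846.91.
m = ceil(114846.91) = 114847.

114847


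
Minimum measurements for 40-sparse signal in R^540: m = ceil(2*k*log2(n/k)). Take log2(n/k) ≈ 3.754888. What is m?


log2(n/k) = log2(540/40) ≈ 3.754888.
2*k*log2(n/k) ≈ 2*40*3.754888 = 300.39104.
m = ceil(300.39104) = 301.

301


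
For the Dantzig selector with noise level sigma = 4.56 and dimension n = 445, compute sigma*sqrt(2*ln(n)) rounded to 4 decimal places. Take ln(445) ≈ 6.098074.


ln(445) ≈ 6.098074.
2*ln(n) ≈ 12.196148.
sqrt(2*ln(n)) ≈ sqrt(12.196148) ≈ 3.492298.
threshold ≈ 4.56*3.492298 = 15.92487888 ≈ 15.9249.

15.9249


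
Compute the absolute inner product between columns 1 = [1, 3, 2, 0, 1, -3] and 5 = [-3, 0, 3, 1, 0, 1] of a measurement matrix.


Inner product: 1*-3 + 3*0 + 2*3 + 0*1 + 1*0 + -3*1
Products: [-3, 0, 6, 0, 0, -3]
Sum = 0.
|dot| = 0.

0


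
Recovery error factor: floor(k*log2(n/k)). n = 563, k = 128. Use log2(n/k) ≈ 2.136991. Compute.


log2(n/k) = log2(563/128) ≈ 2.136991.
k*log2(n/k) ≈ 128*2.136991 = 273.534848.
floor(273.534848) = 273.

273


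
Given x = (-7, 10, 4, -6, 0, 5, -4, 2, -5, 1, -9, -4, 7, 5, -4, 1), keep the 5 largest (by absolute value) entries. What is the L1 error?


Sorted |x_i| descending: [10, 9, 7, 7, 6, 5, 5, 5, 4, 4, 4, 4, 2, 1, 1, 0]
Keep top 5: [10, 9, 7, 7, 6]
Tail entries: [5, 5, 5, 4, 4, 4, 4, 2, 1, 1, 0]
L1 error = sum of tail = 35.

35


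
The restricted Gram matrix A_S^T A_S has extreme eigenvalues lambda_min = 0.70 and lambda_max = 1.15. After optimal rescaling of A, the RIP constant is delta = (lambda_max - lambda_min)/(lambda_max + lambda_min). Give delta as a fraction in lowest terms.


lambda_max - lambda_min = 1.15 - 0.70 = 0.45.
lambda_max + lambda_min = 1.15 + 0.70 = 1.85.
delta = 0.45/1.85 = 45/185 = 9/37.

9/37


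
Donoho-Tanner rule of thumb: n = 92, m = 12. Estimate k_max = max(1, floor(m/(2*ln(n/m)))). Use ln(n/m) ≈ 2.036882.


n/m = 92/12 = 23/3.
ln(n/m) ≈ 2.036882.
2*ln(n/m) ≈ 4.073764.
m/(2*ln(n/m)) ≈ 12/4.073764 ≈ 2.9457.
floor = 2.
k_max = max(1, 2) = 2.

2


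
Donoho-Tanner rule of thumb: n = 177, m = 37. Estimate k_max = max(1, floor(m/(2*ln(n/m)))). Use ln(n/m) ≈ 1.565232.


n/m = 177/37.
ln(n/m) ≈ 1.565232.
2*ln(n/m) ≈ 3.130464.
m/(2*ln(n/m)) ≈ 37/3.130464 ≈ 11.8193.
floor = 11.
k_max = max(1, 11) = 11.

11


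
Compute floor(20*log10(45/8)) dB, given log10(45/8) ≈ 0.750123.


||x||/||e|| = 45/8.
log10(45/8) ≈ 0.750123.
20*log10(||x||/||e||) ≈ 20*0.750123 = 15.00246.
floor(15.00246) = 15.

15


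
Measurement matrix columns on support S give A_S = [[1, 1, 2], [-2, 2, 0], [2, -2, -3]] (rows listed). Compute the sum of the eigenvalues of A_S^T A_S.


Sum of eigenvalues of A_S^T A_S = trace(A_S^T A_S) = sum of squared column norms of A_S.
A_S^T A_S diagonal: [9, 9, 13].
trace = 9 + 9 + 13 = 31.

31


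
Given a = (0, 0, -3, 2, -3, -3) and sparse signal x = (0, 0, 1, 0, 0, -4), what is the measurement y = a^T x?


Non-zero terms: ['-3*1', '-3*-4']
Products: [-3, 12]
y = sum = 9.

9


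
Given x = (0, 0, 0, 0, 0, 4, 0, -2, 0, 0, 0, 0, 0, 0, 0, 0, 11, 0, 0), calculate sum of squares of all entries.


Non-zero entries: [(5, 4), (7, -2), (16, 11)]
Squares: [16, 4, 121]
||x||_2^2 = sum = 141.

141


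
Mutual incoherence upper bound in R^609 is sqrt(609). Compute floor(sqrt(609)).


24^2 = 576 <= 609 < 625 = 25^2, so 24 <= sqrt(609) < 25.
floor(sqrt(609)) = 24.

24


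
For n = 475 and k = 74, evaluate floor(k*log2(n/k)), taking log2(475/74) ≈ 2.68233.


log2(n/k) = log2(475/74) ≈ 2.68233.
k*log2(n/k) ≈ 74*2.68233 = 198.49242.
floor(198.49242) = 198.

198


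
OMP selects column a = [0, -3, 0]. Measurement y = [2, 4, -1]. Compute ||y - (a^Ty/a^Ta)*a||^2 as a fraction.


a^T a = 9.
a^T y = -12.
coeff = -12/9 = -4/3.
||r||^2 = 5.

5


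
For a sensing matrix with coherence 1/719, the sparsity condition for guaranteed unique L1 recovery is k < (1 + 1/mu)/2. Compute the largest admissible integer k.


1/mu = 719.
1 + 1/mu = 720.
(1 + 1/mu)/2 = 360 is an integer and the inequality is strict, so k_max = 360 - 1 = 359.

359


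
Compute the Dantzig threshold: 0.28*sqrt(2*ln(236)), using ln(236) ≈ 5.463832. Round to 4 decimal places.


ln(236) ≈ 5.463832.
2*ln(n) ≈ 10.927664.
sqrt(2*ln(n)) ≈ sqrt(10.927664) ≈ 3.305702.
threshold ≈ 0.28*3.305702 = 0.92559656 ≈ 0.9256.

0.9256


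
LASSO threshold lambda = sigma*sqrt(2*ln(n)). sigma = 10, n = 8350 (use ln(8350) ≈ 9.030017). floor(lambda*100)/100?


ln(8350) ≈ 9.030017.
2*ln(n) ≈ 18.060034.
sqrt(2*ln(n)) ≈ sqrt(18.060034) ≈ 4.24971.
lambda ≈ 10*4.24971 = 42.4971.
floor(lambda*100)/100 = 42.49.

42.49


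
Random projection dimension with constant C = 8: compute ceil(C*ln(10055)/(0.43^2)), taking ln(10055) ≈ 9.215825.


ln(10055) ≈ 9.215825.
eps^2 = 0.43^2 = 0.1849.
C*ln(N)/eps^2 ≈ 8*9.215825/0.1849 ≈ 398.7377.
m = ceil(398.7377) = 399.

399


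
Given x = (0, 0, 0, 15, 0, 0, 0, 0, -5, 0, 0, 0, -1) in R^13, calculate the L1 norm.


Non-zero entries: [(3, 15), (8, -5), (12, -1)]
Absolute values: [15, 5, 1]
||x||_1 = sum = 21.

21


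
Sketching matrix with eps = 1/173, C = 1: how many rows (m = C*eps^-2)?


1/eps = 173.
(1/eps)^2 = 29929.
m = 1*29929 = 29929.

29929


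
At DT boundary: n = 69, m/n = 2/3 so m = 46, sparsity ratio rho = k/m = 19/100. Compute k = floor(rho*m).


m = 2/3*69 = 46.
rho = 19/100.
rho*m = 19/100*46 = 8.74.
k = floor(8.74) = 8.

8


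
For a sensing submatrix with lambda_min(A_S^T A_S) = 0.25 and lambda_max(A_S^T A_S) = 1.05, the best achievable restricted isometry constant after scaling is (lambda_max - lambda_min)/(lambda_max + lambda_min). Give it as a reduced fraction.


lambda_max - lambda_min = 1.05 - 0.25 = 0.80.
lambda_max + lambda_min = 1.05 + 0.25 = 1.30.
delta = 0.80/1.30 = 80/130 = 8/13.

8/13


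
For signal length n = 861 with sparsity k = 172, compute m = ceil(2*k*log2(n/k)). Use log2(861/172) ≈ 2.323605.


log2(n/k) = log2(861/172) ≈ 2.323605.
2*k*log2(n/k) ≈ 2*172*2.323605 = 799.32012.
m = ceil(799.32012) = 800.

800


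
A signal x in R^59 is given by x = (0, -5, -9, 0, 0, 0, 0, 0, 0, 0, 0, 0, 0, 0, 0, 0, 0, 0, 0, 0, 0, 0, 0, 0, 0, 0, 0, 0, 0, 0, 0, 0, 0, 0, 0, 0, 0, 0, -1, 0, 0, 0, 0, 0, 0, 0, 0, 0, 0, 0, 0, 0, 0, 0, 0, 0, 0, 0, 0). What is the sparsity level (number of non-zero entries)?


Non-zero positions: [1, 2, 38].
Sparsity = 3.

3


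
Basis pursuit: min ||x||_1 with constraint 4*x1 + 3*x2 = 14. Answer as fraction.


Axis intercepts:
  x1 = 7/2, x2 = 0: L1 = 7/2
  x1 = 0, x2 = 14/3: L1 = 14/3
x* = (7/2, 0)
||x*||_1 = 7/2.

7/2


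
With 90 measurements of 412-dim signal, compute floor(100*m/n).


100*m/n = 100*90/412 ≈ 21.8447.
floor = 21.

21


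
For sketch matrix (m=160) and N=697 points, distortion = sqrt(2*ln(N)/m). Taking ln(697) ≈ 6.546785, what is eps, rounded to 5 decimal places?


ln(697) ≈ 6.546785.
2*ln(N)/m ≈ 2*6.546785/160 ≈ 0.08183481.
eps = sqrt(0.08183481) ≈ 0.2860678 ≈ 0.28607.

0.28607


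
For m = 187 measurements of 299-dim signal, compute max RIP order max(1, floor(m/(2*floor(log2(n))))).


floor(log2(299)) = 8.
2*8 = 16.
m/(2*floor(log2(n))) = 187/16 ≈ 11.6875.
floor = 11.
k = max(1, 11) = 11.

11


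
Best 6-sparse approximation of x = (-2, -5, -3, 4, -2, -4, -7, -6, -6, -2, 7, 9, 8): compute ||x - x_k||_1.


Sorted |x_i| descending: [9, 8, 7, 7, 6, 6, 5, 4, 4, 3, 2, 2, 2]
Keep top 6: [9, 8, 7, 7, 6, 6]
Tail entries: [5, 4, 4, 3, 2, 2, 2]
L1 error = sum of tail = 22.

22


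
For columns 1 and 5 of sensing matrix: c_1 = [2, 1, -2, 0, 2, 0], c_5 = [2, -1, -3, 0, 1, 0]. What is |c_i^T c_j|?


Inner product: 2*2 + 1*-1 + -2*-3 + 0*0 + 2*1 + 0*0
Products: [4, -1, 6, 0, 2, 0]
Sum = 11.
|dot| = 11.

11


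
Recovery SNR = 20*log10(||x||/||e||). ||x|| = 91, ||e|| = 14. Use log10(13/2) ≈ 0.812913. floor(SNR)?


||x||/||e|| = 91/14 = 13/2.
log10(13/2) ≈ 0.812913.
20*log10(||x||/||e||) ≈ 20*0.812913 = 16.25826.
floor(16.25826) = 16.

16


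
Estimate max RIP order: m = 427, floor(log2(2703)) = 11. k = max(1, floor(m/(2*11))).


floor(log2(2703)) = 11.
2*11 = 22.
m/(2*floor(log2(n))) = 427/22 ≈ 19.4091.
floor = 19.
k = max(1, 19) = 19.

19


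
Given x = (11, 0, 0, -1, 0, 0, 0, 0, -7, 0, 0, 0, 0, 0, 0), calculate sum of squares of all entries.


Non-zero entries: [(0, 11), (3, -1), (8, -7)]
Squares: [121, 1, 49]
||x||_2^2 = sum = 171.

171


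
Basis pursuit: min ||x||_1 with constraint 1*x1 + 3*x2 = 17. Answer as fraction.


Axis intercepts:
  x1 = 17, x2 = 0: L1 = 17
  x1 = 0, x2 = 17/3: L1 = 17/3
x* = (0, 17/3)
||x*||_1 = 17/3.

17/3


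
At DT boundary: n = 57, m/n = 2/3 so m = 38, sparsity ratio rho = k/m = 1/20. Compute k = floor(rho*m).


m = 2/3*57 = 38.
rho = 1/20.
rho*m = 1/20*38 = 1.9.
k = floor(1.9) = 1.

1


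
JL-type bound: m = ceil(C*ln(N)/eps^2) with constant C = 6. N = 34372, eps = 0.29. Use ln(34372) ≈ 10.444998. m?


ln(34372) ≈ 10.444998.
eps^2 = 0.29^2 = 0.0841.
C*ln(N)/eps^2 ≈ 6*10.444998/0.0841 ≈ 745.1842.
m = ceil(745.1842) = 746.

746


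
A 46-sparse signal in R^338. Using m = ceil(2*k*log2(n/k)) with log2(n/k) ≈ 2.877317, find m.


log2(n/k) = log2(338/46) ≈ 2.877317.
2*k*log2(n/k) ≈ 2*46*2.877317 = 264.713164.
m = ceil(264.713164) = 265.

265


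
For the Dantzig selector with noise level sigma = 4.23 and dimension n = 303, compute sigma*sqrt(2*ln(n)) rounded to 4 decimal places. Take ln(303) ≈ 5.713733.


ln(303) ≈ 5.713733.
2*ln(n) ≈ 11.427466.
sqrt(2*ln(n)) ≈ sqrt(11.427466) ≈ 3.380454.
threshold ≈ 4.23*3.380454 = 14.29932042 ≈ 14.2993.

14.2993


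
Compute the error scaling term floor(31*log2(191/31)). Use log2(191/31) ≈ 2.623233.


log2(n/k) = log2(191/31) ≈ 2.623233.
k*log2(n/k) ≈ 31*2.623233 = 81.320223.
floor(81.320223) = 81.

81


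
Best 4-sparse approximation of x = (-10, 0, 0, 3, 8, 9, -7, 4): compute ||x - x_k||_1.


Sorted |x_i| descending: [10, 9, 8, 7, 4, 3, 0, 0]
Keep top 4: [10, 9, 8, 7]
Tail entries: [4, 3, 0, 0]
L1 error = sum of tail = 7.

7


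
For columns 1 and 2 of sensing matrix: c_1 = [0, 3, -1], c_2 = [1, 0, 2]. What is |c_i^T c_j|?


Inner product: 0*1 + 3*0 + -1*2
Products: [0, 0, -2]
Sum = -2.
|dot| = 2.

2


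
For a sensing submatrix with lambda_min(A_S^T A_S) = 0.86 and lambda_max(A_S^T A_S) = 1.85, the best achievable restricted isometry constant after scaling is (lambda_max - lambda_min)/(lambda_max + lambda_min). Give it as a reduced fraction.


lambda_max - lambda_min = 1.85 - 0.86 = 0.99.
lambda_max + lambda_min = 1.85 + 0.86 = 2.71.
delta = 0.99/2.71 = 99/271.

99/271


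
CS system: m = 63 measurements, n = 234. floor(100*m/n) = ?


100*m/n = 100*63/234 ≈ 26.9231.
floor = 26.

26


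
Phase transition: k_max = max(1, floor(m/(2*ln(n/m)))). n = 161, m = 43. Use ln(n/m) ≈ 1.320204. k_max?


n/m = 161/43.
ln(n/m) ≈ 1.320204.
2*ln(n/m) ≈ 2.640408.
m/(2*ln(n/m)) ≈ 43/2.640408 ≈ 16.2854.
floor = 16.
k_max = max(1, 16) = 16.

16


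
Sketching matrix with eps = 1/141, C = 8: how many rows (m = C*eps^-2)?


1/eps = 141.
(1/eps)^2 = 19881.
m = 8*19881 = 159048.

159048


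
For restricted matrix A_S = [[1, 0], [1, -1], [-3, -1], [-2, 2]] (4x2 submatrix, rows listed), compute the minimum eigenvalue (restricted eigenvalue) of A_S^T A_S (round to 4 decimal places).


A_S^T A_S = [[15, -2], [-2, 6]].
trace = 21.
det = 86.
disc = trace^2 - 4*det = 441 - 4*86 = 97.
sqrt(97) ≈ 9.848858.
lam_min = (21 - sqrt(97))/2 ≈ (21 - 9.848858)/2 = 5.575571 ≈ 5.5756.

5.5756


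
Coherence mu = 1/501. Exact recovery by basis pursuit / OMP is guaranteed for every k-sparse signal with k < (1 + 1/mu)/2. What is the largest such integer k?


1/mu = 501.
1 + 1/mu = 502.
(1 + 1/mu)/2 = 251 is an integer and the inequality is strict, so k_max = 251 - 1 = 250.

250


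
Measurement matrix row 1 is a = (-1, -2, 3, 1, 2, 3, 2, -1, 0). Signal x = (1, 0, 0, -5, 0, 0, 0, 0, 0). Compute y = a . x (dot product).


Non-zero terms: ['-1*1', '1*-5']
Products: [-1, -5]
y = sum = -6.

-6


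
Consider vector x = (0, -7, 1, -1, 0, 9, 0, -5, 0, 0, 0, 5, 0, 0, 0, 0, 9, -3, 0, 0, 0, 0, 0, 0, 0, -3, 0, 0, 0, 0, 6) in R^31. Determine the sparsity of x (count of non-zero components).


Non-zero positions: [1, 2, 3, 5, 7, 11, 16, 17, 25, 30].
Sparsity = 10.

10


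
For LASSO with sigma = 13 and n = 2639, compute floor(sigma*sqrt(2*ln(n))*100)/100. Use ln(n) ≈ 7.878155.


ln(2639) ≈ 7.878155.
2*ln(n) ≈ 15.75631.
sqrt(2*ln(n)) ≈ sqrt(15.75631) ≈ 3.969422.
lambda ≈ 13*3.969422 = 51.602486.
floor(lambda*100)/100 = 51.60.

51.60


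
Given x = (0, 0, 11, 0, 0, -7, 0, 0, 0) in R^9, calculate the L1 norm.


Non-zero entries: [(2, 11), (5, -7)]
Absolute values: [11, 7]
||x||_1 = sum = 18.

18
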